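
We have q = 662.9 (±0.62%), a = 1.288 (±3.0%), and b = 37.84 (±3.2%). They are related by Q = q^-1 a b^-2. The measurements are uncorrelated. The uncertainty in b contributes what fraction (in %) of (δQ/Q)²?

(δQ/Q)² = (-1·δq/q)² + (1·δa/a)² + (-2·δb/b)²
  q term: (-1×0.00620)² = 3.84e-05
  a term: (1×0.0300)² = 0.000900
  b term: (-2×0.0320)² = 0.00410
Total = 0.00503. Share from b = 0.00410/0.00503 = 0.814.

81.4%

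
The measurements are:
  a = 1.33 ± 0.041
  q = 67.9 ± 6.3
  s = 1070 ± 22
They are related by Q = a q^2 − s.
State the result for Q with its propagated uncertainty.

Let p = a·q^2 = 6130. δp/p = √((1·δa/a)² + (2·δq/q)²) = √(0.000950 + 0.0344) = 0.188, so δp = 1150.
Q = p − s: δQ = √(δp² + δs²) = √(1.33e+06 + 484) = 1150
Q = 5060.

5060 ± 1150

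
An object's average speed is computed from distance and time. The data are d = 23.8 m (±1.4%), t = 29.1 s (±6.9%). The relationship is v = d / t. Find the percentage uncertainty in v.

Each factor contributes (exponent × relative error)² to (δv/v)²:
  (1·δd/d)² = (1×0.0140)² = 0.000196;  (-1·δt/t)² = (-1×0.0690)² = 0.00476
δv/v = √(0.00496) = 0.0704

7.04%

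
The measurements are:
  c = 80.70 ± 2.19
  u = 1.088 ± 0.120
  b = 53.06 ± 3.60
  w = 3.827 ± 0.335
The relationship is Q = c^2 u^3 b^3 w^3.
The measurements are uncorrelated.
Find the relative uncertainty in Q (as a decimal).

Relative error in a monomial: (δQ/Q)² = Σ (nᵢ · δxᵢ/xᵢ)².
  (2·δc/c)² = (2×0.0271)² = 0.00295;  (3·δu/u)² = (3×0.110)² = 0.109;  (3·δb/b)² = (3×0.0678)² = 0.0414;  (3·δw/w)² = (3×0.0875)² = 0.0690
δQ/Q = √(0.223) = 0.472

0.472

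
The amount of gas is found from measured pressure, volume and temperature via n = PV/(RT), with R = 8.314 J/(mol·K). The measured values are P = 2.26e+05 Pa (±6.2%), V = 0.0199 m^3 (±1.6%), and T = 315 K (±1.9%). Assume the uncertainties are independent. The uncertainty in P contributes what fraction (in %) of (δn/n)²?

(δn/n)² = (1·δP/P)² + (1·δV/V)² + (-1·δT/T)²
  P term: (1×0.0620)² = 0.00384
  V term: (1×0.0160)² = 0.000256
  T term: (-1×0.0190)² = 0.000361
Total = 0.00446. Share from P = 0.00384/0.00446 = 0.862.

86.2%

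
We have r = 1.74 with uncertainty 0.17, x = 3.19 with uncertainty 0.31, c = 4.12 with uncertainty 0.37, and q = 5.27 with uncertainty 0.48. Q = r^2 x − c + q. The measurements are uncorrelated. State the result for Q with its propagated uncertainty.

10.8 ± 2.19

Let p = r^2·x = 9.66. δp/p = √((2·δr/r)² + (1·δx/x)²) = √(0.0382 + 0.00944) = 0.218, so δp = 2.11.
Q = p − c + q: δQ = √(δp² + δc² + δq²) = √(4.44 + 0.137 + 0.230) = 2.19
Q = 10.8.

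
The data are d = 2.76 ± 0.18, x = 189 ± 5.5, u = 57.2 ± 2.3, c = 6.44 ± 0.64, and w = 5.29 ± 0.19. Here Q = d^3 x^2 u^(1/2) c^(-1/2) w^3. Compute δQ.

7.85e+07

Relative error in a monomial: (δQ/Q)² = Σ (nᵢ · δxᵢ/xᵢ)².
  (3·δd/d)² = (3×0.0652)² = 0.0383;  (2·δx/x)² = (2×0.0291)² = 0.00339;  (½·δu/u)² = (0.5×0.0402)² = 0.000404;  (−½·δc/c)² = (-0.5×0.0994)² = 0.00247;  (3·δw/w)² = (3×0.0359)² = 0.0116
δQ/Q = √(0.0562) = 0.237
Q = 3.31e+08, so δQ = 0.237 × 3.31e+08 = 7.85e+07.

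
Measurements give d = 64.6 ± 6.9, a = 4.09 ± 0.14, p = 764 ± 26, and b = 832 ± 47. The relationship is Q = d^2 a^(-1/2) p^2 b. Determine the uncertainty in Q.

2.32e+11

Each factor contributes (exponent × relative error)² to (δQ/Q)²:
  (2·δd/d)² = (2×0.107)² = 0.0456;  (−½·δa/a)² = (-0.5×0.0342)² = 0.000293;  (2·δp/p)² = (2×0.0340)² = 0.00463;  (1·δb/b)² = (1×0.0565)² = 0.00319
δQ/Q = √(0.0538) = 0.232
Q = 1e+12, so δQ = 0.232 × 1e+12 = 2.32e+11.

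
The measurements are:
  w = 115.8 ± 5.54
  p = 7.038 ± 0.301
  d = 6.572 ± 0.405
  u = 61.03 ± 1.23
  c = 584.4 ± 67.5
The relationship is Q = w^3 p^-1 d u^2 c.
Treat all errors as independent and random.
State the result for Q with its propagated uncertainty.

For a monomial Q ∝ w^3, p^-1, d, u^2, c, fractional errors add in quadrature:
  (3·δw/w)² = (3×0.0478)² = 0.0206;  (-1·δp/p)² = (-1×0.0428)² = 0.00183;  (1·δd/d)² = (1×0.0616)² = 0.00380;  (2·δu/u)² = (2×0.0202)² = 0.00162;  (1·δc/c)² = (1×0.116)² = 0.0133
δQ/Q = √(0.0412) = 0.203
Q = 3.156e+12, so δQ = 0.203 × 3.156e+12 = 6.41e+11.

(3.156 ± 0.641) × 10^12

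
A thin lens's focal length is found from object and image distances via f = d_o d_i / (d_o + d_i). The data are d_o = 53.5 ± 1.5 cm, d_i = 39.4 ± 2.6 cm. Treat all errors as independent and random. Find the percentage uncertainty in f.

3.98%

∂f/∂d_o = (d_i/(d_o+d_i))² = 0.180;  ∂f/∂d_i = (d_o/(d_o+d_i))² = 0.332
δf = √((∂f/∂d_o · δd_o)² + (∂f/∂d_i · δd_i)²) = √(0.0728 + 0.744) = 0.904 cm
f = 22.7 cm, so δf/f = 0.904/22.7 = 0.0398.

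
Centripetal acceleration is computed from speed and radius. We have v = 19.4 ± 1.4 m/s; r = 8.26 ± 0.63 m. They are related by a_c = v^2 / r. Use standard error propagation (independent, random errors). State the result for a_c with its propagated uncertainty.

45.6 ± 7.44 m/s^2

Each factor contributes (exponent × relative error)² to (δa_c/a_c)²:
  (2·δv/v)² = (2×0.0722)² = 0.0208;  (-1·δr/r)² = (-1×0.0763)² = 0.00582
δa_c/a_c = √(0.0266) = 0.163
a_c = 45.6 m/s^2, so δa_c = 0.163 × 45.6 = 7.44 m/s^2.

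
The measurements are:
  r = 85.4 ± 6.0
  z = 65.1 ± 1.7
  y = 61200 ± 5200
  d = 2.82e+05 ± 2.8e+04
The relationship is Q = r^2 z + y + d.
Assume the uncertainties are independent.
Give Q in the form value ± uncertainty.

(8.18 ± 0.736) × 10^5

Let p = r^2·z = 4.75e+05. δp/p = √((2·δr/r)² + (1·δz/z)²) = √(0.0197 + 0.000682) = 0.143, so δp = 67900.
Q = p + y + d: δQ = √(δp² + δy² + δd²) = √(4.6e+09 + 2.7e+07 + 7.84e+08) = 73600
Q = 8.18e+05.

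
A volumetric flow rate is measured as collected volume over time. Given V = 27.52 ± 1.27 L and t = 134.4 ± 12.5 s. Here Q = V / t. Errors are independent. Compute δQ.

0.0213 L/s

Each factor contributes (exponent × relative error)² to (δQ/Q)²:
  (1·δV/V)² = (1×0.0461)² = 0.00213;  (-1·δt/t)² = (-1×0.0930)² = 0.00865
δQ/Q = √(0.0108) = 0.104
Q = 0.2048 L/s, so δQ = 0.104 × 0.2048 = 0.0213 L/s.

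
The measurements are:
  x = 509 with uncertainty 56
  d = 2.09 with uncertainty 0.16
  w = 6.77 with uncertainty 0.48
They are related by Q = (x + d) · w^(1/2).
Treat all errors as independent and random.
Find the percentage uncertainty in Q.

11.5%

Let u = x + d = 511. δu = √(δx² + δd²) = √(3140 + 0.0256) = 56.0, so δu/u = 0.110.
Q is then a monomial in u, w:
δQ/Q = √((δu/u)² + (½·δw/w)²) = √(0.0120 + 0.00126) = 0.115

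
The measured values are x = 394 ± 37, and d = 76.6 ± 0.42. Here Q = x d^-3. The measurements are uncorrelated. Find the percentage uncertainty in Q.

9.53%

For a monomial Q ∝ x, d^-3, fractional errors add in quadrature:
  (1·δx/x)² = (1×0.0939)² = 0.00882;  (-3·δd/d)² = (-3×0.00548)² = 0.000271
δQ/Q = √(0.00909) = 0.0953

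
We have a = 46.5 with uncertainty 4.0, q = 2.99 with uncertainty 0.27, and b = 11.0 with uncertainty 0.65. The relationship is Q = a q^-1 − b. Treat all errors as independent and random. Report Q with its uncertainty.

Let p = a·q^-1 = 15.6. δp/p = √((1·δa/a)² + (-1·δq/q)²) = √(0.00740 + 0.00815) = 0.125, so δp = 1.94.
Q = p − b: δQ = √(δp² + δb²) = √(3.76 + 0.423) = 2.05
Q = 4.55.

4.55 ± 2.05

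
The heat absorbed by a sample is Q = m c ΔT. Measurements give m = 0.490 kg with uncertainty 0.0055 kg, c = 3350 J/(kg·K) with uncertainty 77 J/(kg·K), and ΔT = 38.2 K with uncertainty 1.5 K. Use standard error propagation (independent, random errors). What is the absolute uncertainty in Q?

2940 J

Q is a product of powers, so relative uncertainties combine in quadrature:
  (1·δm/m)² = (1×0.0112)² = 0.000126;  (1·δc/c)² = (1×0.0230)² = 0.000528;  (1·δΔT/ΔT)² = (1×0.0393)² = 0.00154
δQ/Q = √(0.00220) = 0.0469
Q = 62700 J, so δQ = 0.0469 × 62700 = 2940 J.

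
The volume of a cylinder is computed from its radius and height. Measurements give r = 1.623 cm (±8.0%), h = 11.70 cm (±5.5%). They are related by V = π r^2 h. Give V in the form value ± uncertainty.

Since V is a product/quotient, work with relative uncertainties:
  (2·δr/r)² = (2×0.0800)² = 0.0256;  (1·δh/h)² = (1×0.0550)² = 0.00302
δV/V = √(0.0286) = 0.169
V = 96.82 cm^3, so δV = 0.169 × 96.82 = 16.4 cm^3.

96.82 ± 16.4 cm^3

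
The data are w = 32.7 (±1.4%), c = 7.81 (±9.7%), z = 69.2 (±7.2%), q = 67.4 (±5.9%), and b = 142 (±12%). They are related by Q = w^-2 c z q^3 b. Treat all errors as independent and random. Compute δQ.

5.43e+06

For a monomial Q ∝ w^-2, c, z, q^3, b, fractional errors add in quadrature:
  (-2·δw/w)² = (-2×0.0140)² = 0.000784;  (1·δc/c)² = (1×0.0970)² = 0.00941;  (1·δz/z)² = (1×0.0720)² = 0.00518;  (3·δq/q)² = (3×0.0590)² = 0.0313;  (1·δb/b)² = (1×0.120)² = 0.0144
δQ/Q = √(0.0611) = 0.247
Q = 2.2e+07, so δQ = 0.247 × 2.2e+07 = 5.43e+06.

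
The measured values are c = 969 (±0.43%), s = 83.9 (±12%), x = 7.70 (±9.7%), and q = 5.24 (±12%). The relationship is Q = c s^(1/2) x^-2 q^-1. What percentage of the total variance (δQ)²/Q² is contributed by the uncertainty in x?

(δQ/Q)² = (1·δc/c)² + (½·δs/s)² + (-2·δx/x)² + (-1·δq/q)²
  c term: (1×0.00430)² = 1.85e-05
  s term: (0.5×0.120)² = 0.00360
  x term: (-2×0.0970)² = 0.0376
  q term: (-1×0.120)² = 0.0144
Total = 0.0557. Share from x = 0.0376/0.0557 = 0.676.

67.6%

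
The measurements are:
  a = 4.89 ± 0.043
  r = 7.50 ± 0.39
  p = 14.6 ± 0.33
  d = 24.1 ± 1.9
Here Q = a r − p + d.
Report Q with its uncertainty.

46.2 ± 2.73

Let w = a·r = 36.7. δw/w = √((1·δa/a)² + (1·δr/r)²) = √(7.73e-05 + 0.00270) = 0.0527, so δw = 1.93.
Q = w − p + d: δQ = √(δw² + δp² + δd²) = √(3.74 + 0.109 + 3.61) = 2.73
Q = 46.2.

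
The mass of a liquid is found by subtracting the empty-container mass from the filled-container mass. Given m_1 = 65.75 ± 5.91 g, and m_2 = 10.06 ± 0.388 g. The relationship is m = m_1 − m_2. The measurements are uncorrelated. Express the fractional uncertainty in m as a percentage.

Sums and differences: (δm)² = Σ (cᵢ δxᵢ)².
  (δm_1)² = 34.9;  (δm_2)² = 0.151
δm = √(35.1) = 5.92 g
m = 55.69 g, so δm/m = 5.92/55.69 = 0.106.

10.6%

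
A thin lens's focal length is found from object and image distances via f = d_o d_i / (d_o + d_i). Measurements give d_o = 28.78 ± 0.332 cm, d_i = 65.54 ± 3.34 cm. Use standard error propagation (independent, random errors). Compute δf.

0.350 cm

∂f/∂d_o = (d_i/(d_o+d_i))² = 0.483;  ∂f/∂d_i = (d_o/(d_o+d_i))² = 0.0931
δf = √((∂f/∂d_o · δd_o)² + (∂f/∂d_i · δd_i)²) = √(0.0257 + 0.0967) = 0.350 cm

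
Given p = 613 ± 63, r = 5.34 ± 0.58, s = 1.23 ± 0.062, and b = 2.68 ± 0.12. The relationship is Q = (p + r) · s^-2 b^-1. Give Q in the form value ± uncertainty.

153 ± 22.9

Let u = p + r = 618. δu = √(δp² + δr²) = √(3970 + 0.336) = 63.0, so δu/u = 0.102.
Q is then a monomial in u, s, b:
δQ/Q = √((δu/u)² + (-2·δs/s)² + (-1·δb/b)²) = √(0.0104 + 0.0102 + 0.00200) = 0.150
Q = 153, so δQ = 0.150 × 153 = 22.9.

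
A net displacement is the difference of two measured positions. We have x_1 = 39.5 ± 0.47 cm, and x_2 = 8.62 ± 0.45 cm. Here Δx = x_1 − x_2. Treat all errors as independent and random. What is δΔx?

Each term contributes (cᵢ δxᵢ)² to (δΔx)²:
  (δx_1)² = 0.221;  (δx_2)² = 0.203
δΔx = √(0.423) = 0.651 cm

0.651 cm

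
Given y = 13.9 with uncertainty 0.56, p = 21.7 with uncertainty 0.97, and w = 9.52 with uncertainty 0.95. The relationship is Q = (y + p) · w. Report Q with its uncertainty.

339 ± 35.5

Let u = y + p = 35.6. δu = √(δy² + δp²) = √(0.314 + 0.941) = 1.12, so δu/u = 0.0315.
Q is then a monomial in u, w:
δQ/Q = √((δu/u)² + (1·δw/w)²) = √(0.000990 + 0.00996) = 0.105
Q = 339, so δQ = 0.105 × 339 = 35.5.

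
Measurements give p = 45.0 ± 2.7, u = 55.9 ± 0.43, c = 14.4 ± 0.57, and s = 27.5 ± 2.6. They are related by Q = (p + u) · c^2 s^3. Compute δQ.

Let w = p + u = 101. δw = √(δp² + δu²) = √(7.29 + 0.185) = 2.73, so δw/w = 0.0271.
Q is then a monomial in w, c, s:
δQ/Q = √((δw/w)² + (2·δc/c)² + (3·δs/s)²) = √(0.000734 + 0.00627 + 0.0804) = 0.296
Q = 4.35e+08, so δQ = 0.296 × 4.35e+08 = 1.29e+08.

1.29e+08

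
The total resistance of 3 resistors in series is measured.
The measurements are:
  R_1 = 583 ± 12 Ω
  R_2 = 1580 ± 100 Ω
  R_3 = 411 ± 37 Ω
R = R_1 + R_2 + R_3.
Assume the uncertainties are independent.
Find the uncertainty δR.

107 Ω

Sums and differences: (δR)² = Σ (cᵢ δxᵢ)².
  (δR_1)² = 144;  (δR_2)² = 10000;  (δR_3)² = 1370
δR = √(11500) = 107 Ω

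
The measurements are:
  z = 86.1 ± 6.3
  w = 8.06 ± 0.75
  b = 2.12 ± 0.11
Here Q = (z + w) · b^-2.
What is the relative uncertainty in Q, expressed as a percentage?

12.4%

Let u = z + w = 94.2. δu = √(δz² + δw²) = √(39.7 + 0.562) = 6.34, so δu/u = 0.0674.
Q is then a monomial in u, b:
δQ/Q = √((δu/u)² + (-2·δb/b)²) = √(0.00454 + 0.0108) = 0.124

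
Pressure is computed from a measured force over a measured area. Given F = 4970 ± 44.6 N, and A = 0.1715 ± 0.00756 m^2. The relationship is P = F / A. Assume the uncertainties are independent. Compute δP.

Since P is a product/quotient, work with relative uncertainties:
  (1·δF/F)² = (1×0.00897)² = 8.05e-05;  (-1·δA/A)² = (-1×0.0441)² = 0.00194
δP/P = √(0.00202) = 0.0450
P = 28980 Pa, so δP = 0.0450 × 28980 = 1300 Pa.

1300 Pa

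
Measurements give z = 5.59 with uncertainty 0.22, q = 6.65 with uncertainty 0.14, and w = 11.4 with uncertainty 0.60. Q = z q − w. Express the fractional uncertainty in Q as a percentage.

Let p = z·q = 37.2. δp/p = √((1·δz/z)² + (1·δq/q)²) = √(0.00155 + 0.000443) = 0.0446, so δp = 1.66.
Q = p − w: δQ = √(δp² + δw²) = √(2.75 + 0.360) = 1.76
Q = 25.8, so δQ/Q = 1.76/25.8 = 0.0685.

6.85%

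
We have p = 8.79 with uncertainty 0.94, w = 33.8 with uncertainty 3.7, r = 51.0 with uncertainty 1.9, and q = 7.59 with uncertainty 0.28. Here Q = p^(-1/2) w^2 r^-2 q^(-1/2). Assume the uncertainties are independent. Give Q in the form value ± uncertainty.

0.0538 ± 0.0128

Each factor contributes (exponent × relative error)² to (δQ/Q)²:
  (−½·δp/p)² = (-0.5×0.107)² = 0.00286;  (2·δw/w)² = (2×0.109)² = 0.0479;  (-2·δr/r)² = (-2×0.0373)² = 0.00555;  (−½·δq/q)² = (-0.5×0.0369)² = 0.000340
δQ/Q = √(0.0567) = 0.238
Q = 0.0538, so δQ = 0.238 × 0.0538 = 0.0128.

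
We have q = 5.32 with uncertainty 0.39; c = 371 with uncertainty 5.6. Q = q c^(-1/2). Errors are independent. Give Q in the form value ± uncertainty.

0.276 ± 0.0204

Each factor contributes (exponent × relative error)² to (δQ/Q)²:
  (1·δq/q)² = (1×0.0733)² = 0.00537;  (−½·δc/c)² = (-0.5×0.0151)² = 5.7e-05
δQ/Q = √(0.00543) = 0.0737
Q = 0.276, so δQ = 0.0737 × 0.276 = 0.0204.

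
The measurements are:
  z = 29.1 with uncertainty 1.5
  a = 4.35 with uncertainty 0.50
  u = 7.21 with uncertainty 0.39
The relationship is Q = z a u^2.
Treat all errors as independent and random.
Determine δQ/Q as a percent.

Each factor contributes (exponent × relative error)² to (δQ/Q)²:
  (1·δz/z)² = (1×0.0515)² = 0.00266;  (1·δa/a)² = (1×0.115)² = 0.0132;  (2·δu/u)² = (2×0.0541)² = 0.0117
δQ/Q = √(0.0276) = 0.166

16.6%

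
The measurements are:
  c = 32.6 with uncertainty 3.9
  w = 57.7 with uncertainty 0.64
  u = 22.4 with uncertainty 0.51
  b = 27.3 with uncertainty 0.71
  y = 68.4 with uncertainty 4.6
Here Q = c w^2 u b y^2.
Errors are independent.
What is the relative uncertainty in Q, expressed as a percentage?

Relative error in a monomial: (δQ/Q)² = Σ (nᵢ · δxᵢ/xᵢ)².
  (1·δc/c)² = (1×0.120)² = 0.0143;  (2·δw/w)² = (2×0.0111)² = 0.000492;  (1·δu/u)² = (1×0.0228)² = 0.000518;  (1·δb/b)² = (1×0.0260)² = 0.000676;  (2·δy/y)² = (2×0.0673)² = 0.0181
δQ/Q = √(0.0341) = 0.185

18.5%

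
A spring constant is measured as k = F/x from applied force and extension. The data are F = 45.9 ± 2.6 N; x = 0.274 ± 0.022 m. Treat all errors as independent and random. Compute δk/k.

k is a product of powers, so relative uncertainties combine in quadrature:
  (1·δF/F)² = (1×0.0566)² = 0.00321;  (-1·δx/x)² = (-1×0.0803)² = 0.00645
δk/k = √(0.00966) = 0.0983

0.0983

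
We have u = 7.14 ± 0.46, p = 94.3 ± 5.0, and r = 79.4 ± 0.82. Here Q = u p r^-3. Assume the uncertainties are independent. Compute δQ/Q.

For a monomial Q ∝ u, p, r^-3, fractional errors add in quadrature:
  (1·δu/u)² = (1×0.0644)² = 0.00415;  (1·δp/p)² = (1×0.0530)² = 0.00281;  (-3·δr/r)² = (-3×0.0103)² = 0.000960
δQ/Q = √(0.00792) = 0.0890

0.0890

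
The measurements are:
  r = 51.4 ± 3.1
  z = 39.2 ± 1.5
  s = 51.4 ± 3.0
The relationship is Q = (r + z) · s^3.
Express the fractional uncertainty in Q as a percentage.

Let u = r + z = 90.6. δu = √(δr² + δz²) = √(9.61 + 2.25) = 3.44, so δu/u = 0.0380.
Q is then a monomial in u, s:
δQ/Q = √((δu/u)² + (3·δs/s)²) = √(0.00144 + 0.0307) = 0.179

17.9%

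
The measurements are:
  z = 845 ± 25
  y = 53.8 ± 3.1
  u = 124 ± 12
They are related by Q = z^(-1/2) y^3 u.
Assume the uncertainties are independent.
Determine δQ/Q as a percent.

19.9%

Q is a product of powers, so relative uncertainties combine in quadrature:
  (−½·δz/z)² = (-0.5×0.0296)² = 0.000219;  (3·δy/y)² = (3×0.0576)² = 0.0299;  (1·δu/u)² = (1×0.0968)² = 0.00937
δQ/Q = √(0.0395) = 0.199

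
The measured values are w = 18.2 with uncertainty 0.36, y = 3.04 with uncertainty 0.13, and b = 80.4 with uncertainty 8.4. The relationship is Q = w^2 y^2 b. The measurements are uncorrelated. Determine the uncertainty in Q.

Each factor contributes (exponent × relative error)² to (δQ/Q)²:
  (2·δw/w)² = (2×0.0198)² = 0.00157;  (2·δy/y)² = (2×0.0428)² = 0.00731;  (1·δb/b)² = (1×0.104)² = 0.0109
δQ/Q = √(0.0198) = 0.141
Q = 2.46e+05, so δQ = 0.141 × 2.46e+05 = 34600.

34600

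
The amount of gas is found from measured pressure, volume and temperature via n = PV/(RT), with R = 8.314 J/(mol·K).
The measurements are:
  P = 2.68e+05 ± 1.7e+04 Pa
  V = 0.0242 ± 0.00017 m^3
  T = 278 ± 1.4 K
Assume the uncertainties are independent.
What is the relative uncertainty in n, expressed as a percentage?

Each factor contributes (exponent × relative error)² to (δn/n)²:
  (1·δP/P)² = (1×0.0634)² = 0.00402;  (1·δV/V)² = (1×0.00702)² = 4.93e-05;  (-1·δT/T)² = (-1×0.00504)² = 2.54e-05
δn/n = √(0.00410) = 0.0640

6.40%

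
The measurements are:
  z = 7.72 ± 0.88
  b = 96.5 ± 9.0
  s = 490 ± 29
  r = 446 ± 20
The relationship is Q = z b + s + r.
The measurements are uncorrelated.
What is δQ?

Let p = z·b = 745. δp/p = √((1·δz/z)² + (1·δb/b)²) = √(0.0130 + 0.00870) = 0.147, so δp = 110.
Q = p + s + r: δQ = √(δp² + δs² + δr²) = √(12000 + 841 + 400) = 115

115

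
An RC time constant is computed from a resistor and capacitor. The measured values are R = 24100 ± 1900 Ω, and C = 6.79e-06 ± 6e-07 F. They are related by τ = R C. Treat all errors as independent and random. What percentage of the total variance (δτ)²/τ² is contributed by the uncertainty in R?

44.3%

(δτ/τ)² = (1·δR/R)² + (1·δC/C)²
  R term: (1×0.0788)² = 0.00622
  C term: (1×0.0884)² = 0.00781
Total = 0.0140. Share from R = 0.00622/0.0140 = 0.443.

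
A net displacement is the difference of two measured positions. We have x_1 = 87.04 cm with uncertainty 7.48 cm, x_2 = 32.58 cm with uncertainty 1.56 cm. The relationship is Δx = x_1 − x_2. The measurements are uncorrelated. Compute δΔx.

Absolute uncertainties add in quadrature for a linear combination:
  (δx_1)² = 56.0;  (δx_2)² = 2.43
δΔx = √(58.4) = 7.64 cm

7.64 cm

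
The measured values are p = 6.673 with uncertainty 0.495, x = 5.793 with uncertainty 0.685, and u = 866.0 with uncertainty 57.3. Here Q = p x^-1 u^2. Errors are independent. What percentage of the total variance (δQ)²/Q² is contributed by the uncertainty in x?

37.8%

(δQ/Q)² = (1·δp/p)² + (-1·δx/x)² + (2·δu/u)²
  p term: (1×0.0742)² = 0.00550
  x term: (-1×0.118)² = 0.0140
  u term: (2×0.0662)² = 0.0175
Total = 0.0370. Share from x = 0.0140/0.0370 = 0.378.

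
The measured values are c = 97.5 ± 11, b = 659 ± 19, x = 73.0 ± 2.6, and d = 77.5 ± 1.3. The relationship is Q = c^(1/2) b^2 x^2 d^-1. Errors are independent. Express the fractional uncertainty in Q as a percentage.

10.9%

Each factor contributes (exponent × relative error)² to (δQ/Q)²:
  (½·δc/c)² = (0.5×0.113)² = 0.00318;  (2·δb/b)² = (2×0.0288)² = 0.00333;  (2·δx/x)² = (2×0.0356)² = 0.00507;  (-1·δd/d)² = (-1×0.0168)² = 0.000281
δQ/Q = √(0.0119) = 0.109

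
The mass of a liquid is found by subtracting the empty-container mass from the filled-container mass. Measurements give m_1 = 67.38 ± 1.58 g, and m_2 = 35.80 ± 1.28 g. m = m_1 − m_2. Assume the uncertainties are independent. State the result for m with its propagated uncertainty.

Absolute uncertainties add in quadrature for a linear combination:
  (δm_1)² = 2.50;  (δm_2)² = 1.64
δm = √(4.13) = 2.03 g
m = 31.58 g.

31.58 ± 2.03 g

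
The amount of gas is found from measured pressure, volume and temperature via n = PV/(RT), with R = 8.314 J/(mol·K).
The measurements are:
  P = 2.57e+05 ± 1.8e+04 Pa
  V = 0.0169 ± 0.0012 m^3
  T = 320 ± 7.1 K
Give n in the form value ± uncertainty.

Relative error in a monomial: (δn/n)² = Σ (nᵢ · δxᵢ/xᵢ)².
  (1·δP/P)² = (1×0.0700)² = 0.00491;  (1·δV/V)² = (1×0.0710)² = 0.00504;  (-1·δT/T)² = (-1×0.0222)² = 0.000492
δn/n = √(0.0104) = 0.102
n = 1.63 mol, so δn = 0.102 × 1.63 = 0.167 mol.

1.63 ± 0.167 mol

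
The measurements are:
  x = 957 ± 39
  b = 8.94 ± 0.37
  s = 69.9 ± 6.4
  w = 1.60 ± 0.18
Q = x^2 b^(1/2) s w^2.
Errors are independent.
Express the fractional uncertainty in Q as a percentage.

25.7%

Q is a product of powers, so relative uncertainties combine in quadrature:
  (2·δx/x)² = (2×0.0408)² = 0.00664;  (½·δb/b)² = (0.5×0.0414)² = 0.000428;  (1·δs/s)² = (1×0.0916)² = 0.00838;  (2·δw/w)² = (2×0.112)² = 0.0506
δQ/Q = √(0.0661) = 0.257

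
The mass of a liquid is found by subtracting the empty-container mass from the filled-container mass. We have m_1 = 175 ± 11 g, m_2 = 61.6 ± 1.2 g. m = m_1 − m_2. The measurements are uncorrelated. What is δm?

m is a linear combination, so absolute uncertainties add in quadrature:
  (δm_1)² = 121;  (δm_2)² = 1.44
δm = √(122) = 11.1 g

11.1 g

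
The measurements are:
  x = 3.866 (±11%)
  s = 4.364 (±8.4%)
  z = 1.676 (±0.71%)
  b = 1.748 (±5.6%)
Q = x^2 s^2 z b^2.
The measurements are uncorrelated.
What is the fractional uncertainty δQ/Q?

0.299

For a monomial Q ∝ x^2, s^2, z, b^2, fractional errors add in quadrature:
  (2·δx/x)² = (2×0.110)² = 0.0484;  (2·δs/s)² = (2×0.0840)² = 0.0282;  (1·δz/z)² = (1×0.00710)² = 5.04e-05;  (2·δb/b)² = (2×0.0560)² = 0.0125
δQ/Q = √(0.0892) = 0.299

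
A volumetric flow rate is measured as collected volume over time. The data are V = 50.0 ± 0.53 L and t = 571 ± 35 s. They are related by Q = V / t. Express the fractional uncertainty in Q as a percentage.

6.22%

For a monomial Q ∝ V, t^-1, fractional errors add in quadrature:
  (1·δV/V)² = (1×0.0106)² = 0.000112;  (-1·δt/t)² = (-1×0.0613)² = 0.00376
δQ/Q = √(0.00387) = 0.0622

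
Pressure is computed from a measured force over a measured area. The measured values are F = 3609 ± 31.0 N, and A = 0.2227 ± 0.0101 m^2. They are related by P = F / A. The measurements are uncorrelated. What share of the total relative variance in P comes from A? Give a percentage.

96.5%

(δP/P)² = (1·δF/F)² + (-1·δA/A)²
  F term: (1×0.00859)² = 7.38e-05
  A term: (-1×0.0454)² = 0.00206
Total = 0.00213. Share from A = 0.00206/0.00213 = 0.965.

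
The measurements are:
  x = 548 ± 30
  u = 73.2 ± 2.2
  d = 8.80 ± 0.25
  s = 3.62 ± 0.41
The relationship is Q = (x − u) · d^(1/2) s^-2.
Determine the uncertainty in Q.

Let w = x − u = 475. δw = √(δx² + δu²) = √(900 + 4.84) = 30.1, so δw/w = 0.0634.
Q is then a monomial in w, d, s:
δQ/Q = √((δw/w)² + (½·δd/d)² + (-2·δs/s)²) = √(0.00401 + 0.000202 + 0.0513) = 0.236
Q = 107, so δQ = 0.236 × 107 = 25.3.

25.3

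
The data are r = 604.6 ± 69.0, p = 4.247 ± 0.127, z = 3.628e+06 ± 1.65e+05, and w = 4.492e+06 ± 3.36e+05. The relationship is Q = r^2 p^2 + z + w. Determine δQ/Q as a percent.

10.9%

Let h = r^2·p^2 = 6.593e+06. δh/h = √((2·δr/r)² + (2·δp/p)²) = √(0.0521 + 0.00358) = 0.236, so δh = 1.56e+06.
Q = h + z + w: δQ = √(δh² + δz² + δw²) = √(2.42e+12 + 2.72e+10 + 1.13e+11) = 1.6e+06
Q = 1.471e+07, so δQ/Q = 1.6e+06/1.471e+07 = 0.109.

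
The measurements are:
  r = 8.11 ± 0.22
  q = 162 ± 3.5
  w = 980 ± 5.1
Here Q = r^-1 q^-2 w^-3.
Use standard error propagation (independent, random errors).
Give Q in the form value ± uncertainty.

For a monomial Q ∝ r^-1, q^-2, w^-3, fractional errors add in quadrature:
  (-1·δr/r)² = (-1×0.0271)² = 0.000736;  (-2·δq/q)² = (-2×0.0216)² = 0.00187;  (-3·δw/w)² = (-3×0.00520)² = 0.000244
δQ/Q = √(0.00285) = 0.0534
Q = 4.99e-15, so δQ = 0.0534 × 4.99e-15 = 2.66e-16.

(4.99 ± 0.266) × 10^-15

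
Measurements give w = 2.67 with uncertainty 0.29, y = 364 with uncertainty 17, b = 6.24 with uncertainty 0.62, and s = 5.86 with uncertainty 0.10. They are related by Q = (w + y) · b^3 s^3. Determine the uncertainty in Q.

Let u = w + y = 367. δu = √(δw² + δy²) = √(0.0841 + 289) = 17.0, so δu/u = 0.0464.
Q is then a monomial in u, b, s:
δQ/Q = √((δu/u)² + (3·δb/b)² + (3·δs/s)²) = √(0.00215 + 0.0888 + 0.00262) = 0.306
Q = 1.79e+07, so δQ = 0.306 × 1.79e+07 = 5.49e+06.

5.49e+06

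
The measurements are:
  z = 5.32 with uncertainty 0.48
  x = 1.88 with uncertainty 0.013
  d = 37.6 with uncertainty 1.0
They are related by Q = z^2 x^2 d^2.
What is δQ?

26700

Relative error in a monomial: (δQ/Q)² = Σ (nᵢ · δxᵢ/xᵢ)².
  (2·δz/z)² = (2×0.0902)² = 0.0326;  (2·δx/x)² = (2×0.00691)² = 0.000191;  (2·δd/d)² = (2×0.0266)² = 0.00283
δQ/Q = √(0.0356) = 0.189
Q = 1.41e+05, so δQ = 0.189 × 1.41e+05 = 26700.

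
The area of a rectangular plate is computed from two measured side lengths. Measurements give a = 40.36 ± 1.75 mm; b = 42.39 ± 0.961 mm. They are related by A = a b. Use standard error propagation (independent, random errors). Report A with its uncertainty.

Products/powers → add relative errors in quadrature, weighted by exponent:
  (1·δa/a)² = (1×0.0434)² = 0.00188;  (1·δb/b)² = (1×0.0227)² = 0.000514
δA/A = √(0.00239) = 0.0489
A = 1711 mm^2, so δA = 0.0489 × 1711 = 83.7 mm^2.

1711 ± 83.7 mm^2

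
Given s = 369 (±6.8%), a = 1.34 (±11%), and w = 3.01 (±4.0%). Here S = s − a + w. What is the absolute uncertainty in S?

S is a linear combination, so absolute uncertainties add in quadrature:
  (δs)² = 630;  (δa)² = 0.0217;  (δw)² = 0.0145
δS = √(630) = 25.1

25.1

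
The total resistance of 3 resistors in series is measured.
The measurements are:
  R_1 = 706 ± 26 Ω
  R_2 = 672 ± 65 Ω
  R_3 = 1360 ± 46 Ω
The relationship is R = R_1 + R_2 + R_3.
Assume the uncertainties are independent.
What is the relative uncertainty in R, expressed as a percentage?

For a sum/difference, combine absolute errors in quadrature:
  (δR_1)² = 676;  (δR_2)² = 4220;  (δR_3)² = 2120
δR = √(7020) = 83.8 Ω
R = 2740 Ω, so δR/R = 83.8/2740 = 0.0306.

3.06%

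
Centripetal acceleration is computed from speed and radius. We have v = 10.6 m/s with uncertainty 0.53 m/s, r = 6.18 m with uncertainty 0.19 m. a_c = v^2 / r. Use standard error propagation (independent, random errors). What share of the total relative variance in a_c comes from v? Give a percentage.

91.4%

(δa_c/a_c)² = (2·δv/v)² + (-1·δr/r)²
  v term: (2×0.0500)² = 0.0100
  r term: (-1×0.0307)² = 0.000945
Total = 0.0109. Share from v = 0.0100/0.0109 = 0.914.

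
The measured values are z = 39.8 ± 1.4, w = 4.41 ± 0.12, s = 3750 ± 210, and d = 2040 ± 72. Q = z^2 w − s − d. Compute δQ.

Let p = z^2·w = 6990. δp/p = √((2·δz/z)² + (1·δw/w)²) = √(0.00495 + 0.000740) = 0.0754, so δp = 527.
Q = p − s − d: δQ = √(δp² + δs² + δd²) = √(2.78e+05 + 44100 + 5180) = 572

572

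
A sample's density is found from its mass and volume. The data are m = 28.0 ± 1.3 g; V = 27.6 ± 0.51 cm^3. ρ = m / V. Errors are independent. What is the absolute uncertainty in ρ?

Relative error in a monomial: (δρ/ρ)² = Σ (nᵢ · δxᵢ/xᵢ)².
  (1·δm/m)² = (1×0.0464)² = 0.00216;  (-1·δV/V)² = (-1×0.0185)² = 0.000341
δρ/ρ = √(0.00250) = 0.0500
ρ = 1.01 g/cm^3, so δρ = 0.0500 × 1.01 = 0.0507 g/cm^3.

0.0507 g/cm^3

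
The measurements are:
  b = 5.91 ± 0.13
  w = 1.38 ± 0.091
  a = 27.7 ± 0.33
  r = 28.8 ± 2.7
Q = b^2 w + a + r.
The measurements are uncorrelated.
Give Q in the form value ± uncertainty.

Let p = b^2·w = 48.2. δp/p = √((2·δb/b)² + (1·δw/w)²) = √(0.00194 + 0.00435) = 0.0793, so δp = 3.82.
Q = p + a + r: δQ = √(δp² + δa² + δr²) = √(14.6 + 0.109 + 7.29) = 4.69
Q = 105.

105 ± 4.69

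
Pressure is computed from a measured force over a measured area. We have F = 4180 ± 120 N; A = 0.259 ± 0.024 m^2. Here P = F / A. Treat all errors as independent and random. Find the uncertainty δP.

Since P is a product/quotient, work with relative uncertainties:
  (1·δF/F)² = (1×0.0287)² = 0.000824;  (-1·δA/A)² = (-1×0.0927)² = 0.00859
δP/P = √(0.00941) = 0.0970
P = 16100 Pa, so δP = 0.0970 × 16100 = 1570 Pa.

1570 Pa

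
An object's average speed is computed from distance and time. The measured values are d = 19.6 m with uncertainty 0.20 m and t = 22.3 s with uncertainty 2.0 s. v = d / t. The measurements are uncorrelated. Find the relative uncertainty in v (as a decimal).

v is a product of powers, so relative uncertainties combine in quadrature:
  (1·δd/d)² = (1×0.0102)² = 0.000104;  (-1·δt/t)² = (-1×0.0897)² = 0.00804
δv/v = √(0.00815) = 0.0903

0.0903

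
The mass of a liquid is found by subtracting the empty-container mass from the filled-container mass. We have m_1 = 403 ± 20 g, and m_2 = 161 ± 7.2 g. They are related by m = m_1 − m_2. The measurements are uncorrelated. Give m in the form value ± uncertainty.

Sums and differences: (δm)² = Σ (cᵢ δxᵢ)².
  (δm_1)² = 400;  (δm_2)² = 51.8
δm = √(452) = 21.3 g
m = 242 g.

242 ± 21.3 g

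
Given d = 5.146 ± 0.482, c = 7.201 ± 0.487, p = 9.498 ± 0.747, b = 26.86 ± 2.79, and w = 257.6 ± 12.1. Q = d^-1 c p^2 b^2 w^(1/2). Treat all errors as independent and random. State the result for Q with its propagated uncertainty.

Each factor contributes (exponent × relative error)² to (δQ/Q)²:
  (-1·δd/d)² = (-1×0.0937)² = 0.00877;  (1·δc/c)² = (1×0.0676)² = 0.00457;  (2·δp/p)² = (2×0.0786)² = 0.0247;  (2·δb/b)² = (2×0.104)² = 0.0432;  (½·δw/w)² = (0.5×0.0470)² = 0.000552
δQ/Q = √(0.0818) = 0.286
Q = 1.462e+06, so δQ = 0.286 × 1.462e+06 = 4.18e+05.

(1.462 ± 0.418) × 10^6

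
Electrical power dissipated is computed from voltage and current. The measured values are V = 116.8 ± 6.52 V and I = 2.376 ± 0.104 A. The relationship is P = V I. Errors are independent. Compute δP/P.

0.0709

Since P is a product/quotient, work with relative uncertainties:
  (1·δV/V)² = (1×0.0558)² = 0.00312;  (1·δI/I)² = (1×0.0438)² = 0.00192
δP/P = √(0.00503) = 0.0709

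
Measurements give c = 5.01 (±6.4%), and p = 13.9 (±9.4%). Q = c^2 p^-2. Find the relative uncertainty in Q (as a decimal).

Q is a product of powers, so relative uncertainties combine in quadrature:
  (2·δc/c)² = (2×0.0640)² = 0.0164;  (-2·δp/p)² = (-2×0.0940)² = 0.0353
δQ/Q = √(0.0517) = 0.227

0.227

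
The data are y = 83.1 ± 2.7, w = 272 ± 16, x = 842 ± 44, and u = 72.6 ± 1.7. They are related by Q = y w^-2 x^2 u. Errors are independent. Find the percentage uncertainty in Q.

Since Q is a product/quotient, work with relative uncertainties:
  (1·δy/y)² = (1×0.0325)² = 0.00106;  (-2·δw/w)² = (-2×0.0588)² = 0.0138;  (2·δx/x)² = (2×0.0523)² = 0.0109;  (1·δu/u)² = (1×0.0234)² = 0.000548
δQ/Q = √(0.0264) = 0.162

16.2%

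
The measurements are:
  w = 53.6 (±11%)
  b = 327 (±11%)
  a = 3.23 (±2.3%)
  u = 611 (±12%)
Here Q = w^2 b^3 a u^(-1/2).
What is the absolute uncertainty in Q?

5.27e+09

Products/powers → add relative errors in quadrature, weighted by exponent:
  (2·δw/w)² = (2×0.110)² = 0.0484;  (3·δb/b)² = (3×0.110)² = 0.109;  (1·δa/a)² = (1×0.0230)² = 0.000529;  (−½·δu/u)² = (-0.5×0.120)² = 0.00360
δQ/Q = √(0.161) = 0.402
Q = 1.31e+10, so δQ = 0.402 × 1.31e+10 = 5.27e+09.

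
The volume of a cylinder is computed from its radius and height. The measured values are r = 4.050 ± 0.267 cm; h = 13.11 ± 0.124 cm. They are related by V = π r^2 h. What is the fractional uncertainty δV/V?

0.132

For a monomial V ∝ r^2, h, fractional errors add in quadrature:
  (2·δr/r)² = (2×0.0659)² = 0.0174;  (1·δh/h)² = (1×0.00946)² = 8.95e-05
δV/V = √(0.0175) = 0.132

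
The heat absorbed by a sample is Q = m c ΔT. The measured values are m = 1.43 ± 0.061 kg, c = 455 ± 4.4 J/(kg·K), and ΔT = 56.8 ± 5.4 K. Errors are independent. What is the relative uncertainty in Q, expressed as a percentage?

10.5%

For a monomial Q ∝ m, c, ΔT, fractional errors add in quadrature:
  (1·δm/m)² = (1×0.0427)² = 0.00182;  (1·δc/c)² = (1×0.00967)² = 9.35e-05;  (1·δΔT/ΔT)² = (1×0.0951)² = 0.00904
δQ/Q = √(0.0110) = 0.105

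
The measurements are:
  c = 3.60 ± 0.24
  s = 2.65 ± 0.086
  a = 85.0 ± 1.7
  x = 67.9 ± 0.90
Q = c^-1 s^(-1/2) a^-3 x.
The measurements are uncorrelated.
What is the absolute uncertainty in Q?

1.74e-06

Q is a product of powers, so relative uncertainties combine in quadrature:
  (-1·δc/c)² = (-1×0.0667)² = 0.00444;  (−½·δs/s)² = (-0.5×0.0325)² = 0.000263;  (-3·δa/a)² = (-3×0.0200)² = 0.00360;  (1·δx/x)² = (1×0.0133)² = 0.000176
δQ/Q = √(0.00848) = 0.0921
Q = 1.89e-05, so δQ = 0.0921 × 1.89e-05 = 1.74e-06.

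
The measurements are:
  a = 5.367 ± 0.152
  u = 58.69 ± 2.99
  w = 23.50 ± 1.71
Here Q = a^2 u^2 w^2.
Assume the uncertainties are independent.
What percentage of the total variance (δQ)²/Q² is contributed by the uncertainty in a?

9.23%

(δQ/Q)² = (2·δa/a)² + (2·δu/u)² + (2·δw/w)²
  a term: (2×0.0283)² = 0.00321
  u term: (2×0.0509)² = 0.0104
  w term: (2×0.0728)² = 0.0212
Total = 0.0348. Share from a = 0.00321/0.0348 = 0.0923.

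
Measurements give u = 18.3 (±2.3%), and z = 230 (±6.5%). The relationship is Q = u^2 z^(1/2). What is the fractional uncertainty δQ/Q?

0.0563

Since Q is a product/quotient, work with relative uncertainties:
  (2·δu/u)² = (2×0.0230)² = 0.00212;  (½·δz/z)² = (0.5×0.0650)² = 0.00106
δQ/Q = √(0.00317) = 0.0563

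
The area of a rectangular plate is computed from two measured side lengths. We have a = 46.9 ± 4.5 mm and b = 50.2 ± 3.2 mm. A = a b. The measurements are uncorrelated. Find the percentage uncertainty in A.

11.5%

A is a product of powers, so relative uncertainties combine in quadrature:
  (1·δa/a)² = (1×0.0959)² = 0.00921;  (1·δb/b)² = (1×0.0637)² = 0.00406
δA/A = √(0.0133) = 0.115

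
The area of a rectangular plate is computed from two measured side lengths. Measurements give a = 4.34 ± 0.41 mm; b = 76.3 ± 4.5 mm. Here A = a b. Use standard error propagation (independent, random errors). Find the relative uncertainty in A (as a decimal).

0.111

For a monomial A ∝ a, b, fractional errors add in quadrature:
  (1·δa/a)² = (1×0.0945)² = 0.00892;  (1·δb/b)² = (1×0.0590)² = 0.00348
δA/A = √(0.0124) = 0.111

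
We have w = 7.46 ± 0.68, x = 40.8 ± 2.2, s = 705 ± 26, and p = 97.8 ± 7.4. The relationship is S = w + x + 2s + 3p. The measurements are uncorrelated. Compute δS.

56.6

S is a linear combination, so absolute uncertainties add in quadrature:
  (δw)² = 0.462;  (δx)² = 4.84;  (2·δs)² = 2700;  (3·δp)² = 493
δS = √(3200) = 56.6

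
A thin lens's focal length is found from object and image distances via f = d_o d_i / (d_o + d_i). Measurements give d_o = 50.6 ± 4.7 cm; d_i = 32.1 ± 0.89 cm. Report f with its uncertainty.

∂f/∂d_o = (d_i/(d_o+d_i))² = 0.151;  ∂f/∂d_i = (d_o/(d_o+d_i))² = 0.374
δf = √((∂f/∂d_o · δd_o)² + (∂f/∂d_i · δd_i)²) = √(0.501 + 0.111) = 0.783 cm
f = 19.6 cm.

19.6 ± 0.783 cm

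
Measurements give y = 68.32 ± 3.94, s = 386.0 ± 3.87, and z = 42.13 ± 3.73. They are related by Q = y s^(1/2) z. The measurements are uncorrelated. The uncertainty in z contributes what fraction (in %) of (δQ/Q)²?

(δQ/Q)² = (1·δy/y)² + (½·δs/s)² + (1·δz/z)²
  y term: (1×0.0577)² = 0.00333
  s term: (0.5×0.0100)² = 2.51e-05
  z term: (1×0.0885)² = 0.00784
Total = 0.0112. Share from z = 0.00784/0.0112 = 0.701.

70.1%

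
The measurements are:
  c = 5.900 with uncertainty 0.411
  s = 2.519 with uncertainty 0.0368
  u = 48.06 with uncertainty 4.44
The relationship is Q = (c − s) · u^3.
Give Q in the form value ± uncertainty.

(3.753 ± 1.14) × 10^5

Let w = c − s = 3.381. δw = √(δc² + δs²) = √(0.169 + 0.00135) = 0.413, so δw/w = 0.122.
Q is then a monomial in w, u:
δQ/Q = √((δw/w)² + (3·δu/u)²) = √(0.0149 + 0.0768) = 0.303
Q = 375300, so δQ = 0.303 × 375300 = 1.14e+05.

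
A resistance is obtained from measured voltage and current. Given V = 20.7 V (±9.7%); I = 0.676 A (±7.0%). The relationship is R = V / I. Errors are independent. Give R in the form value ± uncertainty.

Since R is a product/quotient, work with relative uncertainties:
  (1·δV/V)² = (1×0.0970)² = 0.00941;  (-1·δI/I)² = (-1×0.0700)² = 0.00490
δR/R = √(0.0143) = 0.120
R = 30.6 Ω, so δR = 0.120 × 30.6 = 3.66 Ω.

30.6 ± 3.66 Ω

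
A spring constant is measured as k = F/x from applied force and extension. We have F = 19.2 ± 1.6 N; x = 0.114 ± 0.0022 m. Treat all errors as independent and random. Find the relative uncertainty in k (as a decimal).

0.0855

Each factor contributes (exponent × relative error)² to (δk/k)²:
  (1·δF/F)² = (1×0.0833)² = 0.00694;  (-1·δx/x)² = (-1×0.0193)² = 0.000372
δk/k = √(0.00732) = 0.0855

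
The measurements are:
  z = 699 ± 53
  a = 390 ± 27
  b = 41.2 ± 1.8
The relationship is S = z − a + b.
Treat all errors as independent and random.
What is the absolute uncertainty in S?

Each term contributes (cᵢ δxᵢ)² to (δS)²:
  (δz)² = 2810;  (δa)² = 729;  (δb)² = 3.24
δS = √(3540) = 59.5

59.5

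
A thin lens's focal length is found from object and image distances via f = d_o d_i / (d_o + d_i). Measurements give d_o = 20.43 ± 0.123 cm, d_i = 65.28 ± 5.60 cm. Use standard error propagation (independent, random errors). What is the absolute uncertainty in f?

0.326 cm

∂f/∂d_o = (d_i/(d_o+d_i))² = 0.580;  ∂f/∂d_i = (d_o/(d_o+d_i))² = 0.0568
δf = √((∂f/∂d_o · δd_o)² + (∂f/∂d_i · δd_i)²) = √(0.00509 + 0.101) = 0.326 cm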